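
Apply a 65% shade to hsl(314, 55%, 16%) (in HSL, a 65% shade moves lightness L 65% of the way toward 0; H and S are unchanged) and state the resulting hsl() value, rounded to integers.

L moves 65% from 16 toward 0: 16 − 10.4 = 5.6 → 6.
H and S are unchanged.

hsl(314, 55%, 6%)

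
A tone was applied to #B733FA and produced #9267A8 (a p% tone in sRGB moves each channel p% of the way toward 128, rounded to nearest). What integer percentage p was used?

67%

#B733FA is rgb(183, 51, 250); #9267A8 is rgb(146, 103, 168).
On the B channel (widest range): 168 ≈ 250 + (p/100)(128 − 250), so p ≈ 100×(168 − 250)/(128 − 250) = -8200/-122 = 67.21.
p = 67 reproduces all three channels after rounding.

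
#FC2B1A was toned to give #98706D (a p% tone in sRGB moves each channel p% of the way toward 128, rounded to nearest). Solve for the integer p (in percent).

81%

#FC2B1A is rgb(252, 43, 26); #98706D is rgb(152, 112, 109).
On the R channel (widest range): 152 ≈ 252 + (p/100)(128 − 252), so p ≈ 100×(152 − 252)/(128 − 252) = -10000/-124 = 80.65.
p = 81 reproduces all three channels after rounding.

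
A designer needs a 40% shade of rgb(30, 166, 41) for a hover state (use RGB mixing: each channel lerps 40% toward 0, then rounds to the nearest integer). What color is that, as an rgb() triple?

rgb(18, 100, 25)

A 40% shade moves each channel 40% toward 0:
  R: 30 − 12 = 18 → 18
  G: 166 + 0.4×(0−166) = 166 − 66.4 = 99.6 → 100
  B: 41 + 0.4×(0−41) = 41 − 16.4 = 24.6 → 25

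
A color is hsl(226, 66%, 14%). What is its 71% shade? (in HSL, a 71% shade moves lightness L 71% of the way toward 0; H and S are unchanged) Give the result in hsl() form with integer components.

hsl(226, 66%, 4%)

L moves 71% from 14 toward 0: 14 − 9.94 = 4.06 → 4.
H and S are unchanged.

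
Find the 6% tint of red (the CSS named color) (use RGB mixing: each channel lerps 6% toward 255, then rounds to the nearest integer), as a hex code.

#FF0F0F

CSS red is rgb(255, 0, 0).
A 6% tint moves each channel 6% toward 255:
  R: 255 + 0.06×(255−255) = 255 + 0 = 255 → 255
  G: 0 + 0.06×(255−0) = 0 + 15.3 = 15.3 → 15
  B: 0 + 0.06×(255−0) = 0 + 15.3 = 15.3 → 15
rgb(255, 15, 15) = #FF0F0F.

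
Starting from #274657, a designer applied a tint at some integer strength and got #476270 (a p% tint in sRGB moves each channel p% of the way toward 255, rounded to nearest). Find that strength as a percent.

#274657 is rgb(39, 70, 87); #476270 is rgb(71, 98, 112).
On the R channel (widest range): 71 ≈ 39 + (p/100)(255 − 39), so p ≈ 100×(71 − 39)/(255 − 39) = 3200/216 = 14.81.
p = 15 reproduces all three channels after rounding.

15%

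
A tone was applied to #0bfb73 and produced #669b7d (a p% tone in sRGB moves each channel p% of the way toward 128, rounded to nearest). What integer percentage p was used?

#0bfb73 is rgb(11, 251, 115); #669b7d is rgb(102, 155, 125).
On the G channel (widest range): 155 ≈ 251 + (p/100)(128 − 251), so p ≈ 100×(155 − 251)/(128 − 251) = -9600/-123 = 78.05.
p = 78 reproduces all three channels after rounding.

78%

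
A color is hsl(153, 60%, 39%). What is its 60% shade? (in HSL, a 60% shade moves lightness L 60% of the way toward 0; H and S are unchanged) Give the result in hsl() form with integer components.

L moves 60% from 39 toward 0: 39 − 23.4 = 15.6 → 16.
H and S are unchanged.

hsl(153, 60%, 16%)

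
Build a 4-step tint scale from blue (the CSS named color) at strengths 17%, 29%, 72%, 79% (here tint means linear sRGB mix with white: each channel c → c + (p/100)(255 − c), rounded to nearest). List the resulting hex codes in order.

#2B2BFF, #4A4AFF, #B8B8FF, #C9C9FF

CSS blue is rgb(0, 0, 255).
17%: (0 + 43.35 = 43.35→43, 0 + 43.35 = 43.35→43, 255→255) → #2B2BFF
29%: (0 + 73.95 = 73.95→74, 0 + 73.95 = 73.95→74, 255→255) → #4A4AFF
72%: (0 + 183.6 = 183.6→184, 0 + 183.6 = 183.6→184, 255→255) → #B8B8FF
79%: (0 + 201.45 = 201.45→201, 0 + 201.45 = 201.45→201, 255→255) → #C9C9FF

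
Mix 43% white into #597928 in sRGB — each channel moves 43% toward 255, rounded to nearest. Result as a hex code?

#A0B384

#597928 is rgb(89, 121, 40).
Per channel, c → c + 0.43(255 − c):
  R: 89 + 0.43×(255−89) = 89 + 71.38 = 160.38 → 160
  G: 121 + 0.43×(255−121) = 121 + 57.62 = 178.62 → 179
  B: 40 + 0.43×(255−40) = 40 + 92.45 = 132.45 → 132
rgb(160, 179, 132) = #A0B384.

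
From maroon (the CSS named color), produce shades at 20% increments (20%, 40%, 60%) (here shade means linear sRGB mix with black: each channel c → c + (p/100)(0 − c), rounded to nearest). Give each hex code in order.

CSS maroon is rgb(128, 0, 0).
20%: (128 − 25.6 = 102.4→102, 0→0, 0→0) → #660000
40%: (128 − 51.2 = 76.8→77, 0→0, 0→0) → #4d0000
60%: (128 − 76.8 = 51.2→51, 0→0, 0→0) → #330000

#660000, #4d0000, #330000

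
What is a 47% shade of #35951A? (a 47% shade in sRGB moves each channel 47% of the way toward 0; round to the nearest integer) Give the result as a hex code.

#35951A is rgb(53, 149, 26).
Per channel, c → c + 0.47(0 − c):
  R: 53 + 0.47×(0−53) = 53 − 24.91 = 28.09 → 28
  G: 149 − 70.03 = 78.97 → 79
  B: 26 − 12.22 = 13.78 → 14
rgb(28, 79, 14) = #1C4F0E.

#1C4F0E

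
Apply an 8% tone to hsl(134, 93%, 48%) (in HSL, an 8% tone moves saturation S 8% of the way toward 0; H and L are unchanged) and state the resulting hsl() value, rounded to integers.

hsl(134, 86%, 48%)

S moves 8% from 93 toward 0: 93 − 7.44 = 85.56 → 86.
H and L are unchanged.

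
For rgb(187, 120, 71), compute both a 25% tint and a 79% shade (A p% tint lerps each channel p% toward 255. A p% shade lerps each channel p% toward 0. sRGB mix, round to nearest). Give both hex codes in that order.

#cc9a75, #27190f

25% tint:
  R: 187 + 0.25×(255−187) = 187 + 17 = 204 → 204
  G: 120 + 0.25×(255−120) = 120 + 33.75 = 153.75 → 154
  B: 71 + 46 = 117 → 117
  → #cc9a75
79% shade:
  R: 187 − 147.73 = 39.27 → 39
  G: 120 − 94.8 = 25.2 → 25
  B: 71 + 0.79×(0−71) = 71 − 56.09 = 14.91 → 15
  → #27190f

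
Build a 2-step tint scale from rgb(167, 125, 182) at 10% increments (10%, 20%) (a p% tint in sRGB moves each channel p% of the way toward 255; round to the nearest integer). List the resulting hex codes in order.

#b08abd, #b997c5

10%: (167 + 8.8 = 175.8→176, 125 + 13 = 138→138, 182 + 7.3 = 189.3→189) → #b08abd
20%: (167 + 17.6 = 184.6→185, 125 + 26 = 151→151, 182 + 14.6 = 196.6→197) → #b997c5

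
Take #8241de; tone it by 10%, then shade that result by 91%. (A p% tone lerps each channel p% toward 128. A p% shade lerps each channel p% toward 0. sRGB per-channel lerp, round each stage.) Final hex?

#0c0613

#8241de is rgb(130, 65, 222).
Per channel, c → c + 0.1(128 − c):
  R: 130 + 0.1×(128−130) = 130 − 0.2 = 129.8 → 130
  G: 65 + 6.3 = 71.3 → 71
  B: 222 + 0.1×(128−222) = 222 − 9.4 = 212.6 → 213
After the tone: rgb(130, 71, 213) = #8247d5.
Lerp each channel 91% toward 0:
  R: 130 + 0.91×(0−130) = 130 − 118.3 = 11.7 → 12
  G: 71 + 0.91×(0−71) = 71 − 64.61 = 6.39 → 6
  B: 213 − 193.83 = 19.17 → 19
rgb(12, 6, 19) = #0c0613.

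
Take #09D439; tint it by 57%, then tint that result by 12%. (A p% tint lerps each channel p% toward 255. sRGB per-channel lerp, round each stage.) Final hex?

#A2EFB4

#09D439 is rgb(9, 212, 57).
A 57% tint moves each channel 57% toward 255:
  R: 9 + 140.22 = 149.22 → 149
  G: 212 + 24.51 = 236.51 → 237
  B: 57 + 112.86 = 169.86 → 170
After the tint: rgb(149, 237, 170) = #95EDAA.
Lerp each channel 12% toward 255:
  R: 149 + 12.72 = 161.72 → 162
  G: 237 + 0.12×(255−237) = 237 + 2.16 = 239.16 → 239
  B: 170 + 0.12×(255−170) = 170 + 10.2 = 180.2 → 180
rgb(162, 239, 180) = #A2EFB4.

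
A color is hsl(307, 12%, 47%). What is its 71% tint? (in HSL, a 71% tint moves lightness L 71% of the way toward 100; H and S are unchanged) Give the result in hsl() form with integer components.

L moves 71% from 47 toward 100: 47 + 37.63 = 84.63 → 85.
H and S are unchanged.

hsl(307, 12%, 85%)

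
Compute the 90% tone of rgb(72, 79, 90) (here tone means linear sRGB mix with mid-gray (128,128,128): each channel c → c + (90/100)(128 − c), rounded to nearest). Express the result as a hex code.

#7A7B7C

Lerp each channel 90% toward 128:
  R: 72 + 50.4 = 122.4 → 122
  G: 79 + 0.9×(128−79) = 79 + 44.1 = 123.1 → 123
  B: 90 + 0.9×(128−90) = 90 + 34.2 = 124.2 → 124
rgb(122, 123, 124) = #7A7B7C.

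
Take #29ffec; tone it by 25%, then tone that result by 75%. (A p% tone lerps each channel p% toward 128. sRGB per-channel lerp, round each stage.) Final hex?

#709894

#29ffec is rgb(41, 255, 236).
Per channel, c → c + 0.25(128 − c):
  R: 41 + 0.25×(128−41) = 41 + 21.75 = 62.75 → 63
  G: 255 + 0.25×(128−255) = 255 − 31.75 = 223.25 → 223
  B: 236 − 27 = 209 → 209
After the tone: rgb(63, 223, 209) = #3fdfd1.
A 75% tone moves each channel 75% toward 128:
  R: 63 + 0.75×(128−63) = 63 + 48.75 = 111.75 → 112
  G: 223 − 71.25 = 151.75 → 152
  B: 209 − 60.75 = 148.25 → 148
rgb(112, 152, 148) = #709894.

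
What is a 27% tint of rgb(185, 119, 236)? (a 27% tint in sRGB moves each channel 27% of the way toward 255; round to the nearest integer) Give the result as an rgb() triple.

Lerp each channel 27% toward 255:
  R: 185 + 18.9 = 203.9 → 204
  G: 119 + 0.27×(255−119) = 119 + 36.72 = 155.72 → 156
  B: 236 + 0.27×(255−236) = 236 + 5.13 = 241.13 → 241

rgb(204, 156, 241)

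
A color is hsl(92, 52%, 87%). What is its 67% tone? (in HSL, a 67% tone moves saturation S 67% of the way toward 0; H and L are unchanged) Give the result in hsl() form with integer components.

S moves 67% from 52 toward 0: 52 − 34.84 = 17.16 → 17.
H and L are unchanged.

hsl(92, 17%, 87%)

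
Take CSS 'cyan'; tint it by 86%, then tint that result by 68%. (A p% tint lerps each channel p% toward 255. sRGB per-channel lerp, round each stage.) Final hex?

CSS cyan is rgb(0, 255, 255).
An 86% tint moves each channel 86% toward 255:
  R: 0 + 0.86×(255−0) = 0 + 219.3 = 219.3 → 219
  G: 255 + 0.86×(255−255) = 255 + 0 = 255 → 255
  B: 255 + 0.86×(255−255) = 255 + 0 = 255 → 255
After the tint: rgb(219, 255, 255) = #DBFFFF.
Lerp each channel 68% toward 255:
  R: 219 + 24.48 = 243.48 → 243
  G: 255 + 0.68×(255−255) = 255 + 0 = 255 → 255
  B: 255 + 0.68×(255−255) = 255 + 0 = 255 → 255
rgb(243, 255, 255) = #F3FFFF.

#F3FFFF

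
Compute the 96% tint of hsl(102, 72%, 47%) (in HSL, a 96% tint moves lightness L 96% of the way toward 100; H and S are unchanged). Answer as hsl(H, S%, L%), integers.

hsl(102, 72%, 98%)

L moves 96% from 47 toward 100: 47 + 50.88 = 97.88 → 98.
H and S are unchanged.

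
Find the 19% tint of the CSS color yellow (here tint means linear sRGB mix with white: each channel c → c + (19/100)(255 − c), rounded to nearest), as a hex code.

#ffff30

CSS yellow is rgb(255, 255, 0).
Lerp each channel 19% toward 255:
  R: 255 + 0.19×(255−255) = 255 + 0 = 255 → 255
  G: 255 + 0.19×(255−255) = 255 + 0 = 255 → 255
  B: 0 + 48.45 = 48.45 → 48
rgb(255, 255, 48) = #ffff30.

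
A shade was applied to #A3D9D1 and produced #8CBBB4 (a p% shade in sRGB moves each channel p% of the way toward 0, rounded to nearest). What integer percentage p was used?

#A3D9D1 is rgb(163, 217, 209); #8CBBB4 is rgb(140, 187, 180).
On the G channel (widest range): 187 ≈ 217 + (p/100)(0 − 217), so p ≈ 100×(187 − 217)/(0 − 217) = -3000/-217 = 13.82.
p = 14 reproduces all three channels after rounding.

14%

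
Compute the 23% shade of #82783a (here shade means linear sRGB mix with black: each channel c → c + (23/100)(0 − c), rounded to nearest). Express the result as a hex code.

#82783a is rgb(130, 120, 58).
Lerp each channel 23% toward 0:
  R: 130 + 0.23×(0−130) = 130 − 29.9 = 100.1 → 100
  G: 120 − 27.6 = 92.4 → 92
  B: 58 + 0.23×(0−58) = 58 − 13.34 = 44.66 → 45
rgb(100, 92, 45) = #645c2d.

#645c2d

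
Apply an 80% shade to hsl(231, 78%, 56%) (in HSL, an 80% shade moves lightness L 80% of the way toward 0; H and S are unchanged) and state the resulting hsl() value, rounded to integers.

hsl(231, 78%, 11%)

L moves 80% from 56 toward 0: 56 − 44.8 = 11.2 → 11.
H and S are unchanged.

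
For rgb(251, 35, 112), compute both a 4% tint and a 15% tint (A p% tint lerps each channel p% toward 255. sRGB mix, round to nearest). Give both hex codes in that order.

#FB2C76, #FC4485

4% tint:
  R: 251 + 0.16 = 251.16 → 251
  G: 35 + 8.8 = 43.8 → 44
  B: 112 + 0.04×(255−112) = 112 + 5.72 = 117.72 → 118
  → #FB2C76
15% tint:
  R: 251 + 0.6 = 251.6 → 252
  G: 35 + 33 = 68 → 68
  B: 112 + 21.45 = 133.45 → 133
  → #FC4485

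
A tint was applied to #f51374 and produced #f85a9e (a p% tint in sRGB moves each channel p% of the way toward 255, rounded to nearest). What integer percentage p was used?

30%

#f51374 is rgb(245, 19, 116); #f85a9e is rgb(248, 90, 158).
On the G channel (widest range): 90 ≈ 19 + (p/100)(255 − 19), so p ≈ 100×(90 − 19)/(255 − 19) = 7100/236 = 30.08.
p = 30 reproduces all three channels after rounding.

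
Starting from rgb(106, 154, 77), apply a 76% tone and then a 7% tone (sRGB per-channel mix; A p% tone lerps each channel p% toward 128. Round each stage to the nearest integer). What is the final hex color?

Lerp each channel 76% toward 128:
  R: 106 + 16.72 = 122.72 → 123
  G: 154 − 19.76 = 134.24 → 134
  B: 77 + 0.76×(128−77) = 77 + 38.76 = 115.76 → 116
After the tone: rgb(123, 134, 116) = #7B8674.
A 7% tone moves each channel 7% toward 128:
  R: 123 + 0.07×(128−123) = 123 + 0.35 = 123.35 → 123
  G: 134 + 0.07×(128−134) = 134 − 0.42 = 133.58 → 134
  B: 116 + 0.07×(128−116) = 116 + 0.84 = 116.84 → 117
rgb(123, 134, 117) = #7B8675.

#7B8675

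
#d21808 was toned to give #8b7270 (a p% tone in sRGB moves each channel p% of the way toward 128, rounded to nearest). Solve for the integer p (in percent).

87%

#d21808 is rgb(210, 24, 8); #8b7270 is rgb(139, 114, 112).
On the B channel (widest range): 112 ≈ 8 + (p/100)(128 − 8), so p ≈ 100×(112 − 8)/(128 − 8) = 10400/120 = 86.67.
p = 87 reproduces all three channels after rounding.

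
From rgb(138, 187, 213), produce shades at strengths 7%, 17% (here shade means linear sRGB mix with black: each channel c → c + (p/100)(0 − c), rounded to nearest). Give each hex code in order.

#80AEC6, #739BB1

7%: (138 − 9.66 = 128.34→128, 187 − 13.09 = 173.91→174, 213 − 14.91 = 198.09→198) → #80AEC6
17%: (138 − 23.46 = 114.54→115, 187 − 31.79 = 155.21→155, 213 − 36.21 = 176.79→177) → #739BB1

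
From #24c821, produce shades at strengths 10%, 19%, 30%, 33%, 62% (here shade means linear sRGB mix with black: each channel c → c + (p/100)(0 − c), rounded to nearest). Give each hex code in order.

#20b41e, #1da21b, #198c17, #188616, #0e4c0d

#24c821 is rgb(36, 200, 33).
10%: (36 − 3.6 = 32.4→32, 200 − 20 = 180→180, 33 − 3.3 = 29.7→30) → #20b41e
19%: (36 − 6.84 = 29.16→29, 200 − 38 = 162→162, 33 − 6.27 = 26.73→27) → #1da21b
30%: (36 − 10.8 = 25.2→25, 200 − 60 = 140→140, 33 − 9.9 = 23.1→23) → #198c17
33%: (36 − 11.88 = 24.12→24, 200 − 66 = 134→134, 33 − 10.89 = 22.11→22) → #188616
62%: (36 − 22.32 = 13.68→14, 200 − 124 = 76→76, 33 − 20.46 = 12.54→13) → #0e4c0d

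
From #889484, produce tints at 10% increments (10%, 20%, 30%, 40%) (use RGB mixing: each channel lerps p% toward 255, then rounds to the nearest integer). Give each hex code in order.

#889484 is rgb(136, 148, 132).
10%: (136 + 11.9 = 147.9→148, 148 + 10.7 = 158.7→159, 132 + 12.3 = 144.3→144) → #949F90
20%: (136 + 23.8 = 159.8→160, 148 + 21.4 = 169.4→169, 132 + 24.6 = 156.6→157) → #A0A99D
30%: (136 + 35.7 = 171.7→172, 148 + 32.1 = 180.1→180, 132 + 36.9 = 168.9→169) → #ACB4A9
40%: (136 + 47.6 = 183.6→184, 148 + 42.8 = 190.8→191, 132 + 49.2 = 181.2→181) → #B8BFB5

#949F90, #A0A99D, #ACB4A9, #B8BFB5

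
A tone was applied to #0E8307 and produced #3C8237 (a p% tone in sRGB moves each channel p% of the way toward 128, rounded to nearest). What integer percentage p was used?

#0E8307 is rgb(14, 131, 7); #3C8237 is rgb(60, 130, 55).
On the B channel (widest range): 55 ≈ 7 + (p/100)(128 − 7), so p ≈ 100×(55 − 7)/(128 − 7) = 4800/121 = 39.67.
p = 40 reproduces all three channels after rounding.

40%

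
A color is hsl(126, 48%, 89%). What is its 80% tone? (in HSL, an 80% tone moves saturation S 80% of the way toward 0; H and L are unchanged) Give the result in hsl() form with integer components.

S moves 80% from 48 toward 0: 48 − 38.4 = 9.6 → 10.
H and L are unchanged.

hsl(126, 10%, 89%)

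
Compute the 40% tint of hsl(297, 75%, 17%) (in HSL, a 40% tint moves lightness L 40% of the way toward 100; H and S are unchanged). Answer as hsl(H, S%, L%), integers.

L moves 40% from 17 toward 100: 17 + 33.2 = 50.2 → 50.
H and S are unchanged.

hsl(297, 75%, 50%)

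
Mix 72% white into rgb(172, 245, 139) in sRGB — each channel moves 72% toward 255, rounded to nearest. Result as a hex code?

#E8FCDF

A 72% tint moves each channel 72% toward 255:
  R: 172 + 0.72×(255−172) = 172 + 59.76 = 231.76 → 232
  G: 245 + 0.72×(255−245) = 245 + 7.2 = 252.2 → 252
  B: 139 + 0.72×(255−139) = 139 + 83.52 = 222.52 → 223
rgb(232, 252, 223) = #E8FCDF.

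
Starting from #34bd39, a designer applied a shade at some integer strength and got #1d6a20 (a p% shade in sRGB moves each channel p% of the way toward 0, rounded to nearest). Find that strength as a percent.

44%

#34bd39 is rgb(52, 189, 57); #1d6a20 is rgb(29, 106, 32).
On the G channel (widest range): 106 ≈ 189 + (p/100)(0 − 189), so p ≈ 100×(106 − 189)/(0 − 189) = -8300/-189 = 43.92.
p = 44 reproduces all three channels after rounding.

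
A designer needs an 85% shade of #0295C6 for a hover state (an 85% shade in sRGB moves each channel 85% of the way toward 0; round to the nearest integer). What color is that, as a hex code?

#0295C6 is rgb(2, 149, 198).
Lerp each channel 85% toward 0:
  R: 2 − 1.7 = 0.3 → 0
  G: 149 − 126.65 = 22.35 → 22
  B: 198 + 0.85×(0−198) = 198 − 168.3 = 29.7 → 30
rgb(0, 22, 30) = #00161E.

#00161E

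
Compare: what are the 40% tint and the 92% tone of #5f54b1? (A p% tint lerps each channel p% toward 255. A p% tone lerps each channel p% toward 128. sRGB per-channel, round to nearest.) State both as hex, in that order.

#9f98d0, #7d7c84

#5f54b1 is rgb(95, 84, 177).
40% tint:
  R: 95 + 64 = 159 → 159
  G: 84 + 0.4×(255−84) = 84 + 68.4 = 152.4 → 152
  B: 177 + 0.4×(255−177) = 177 + 31.2 = 208.2 → 208
  → #9f98d0
92% tone:
  R: 95 + 0.92×(128−95) = 95 + 30.36 = 125.36 → 125
  G: 84 + 40.48 = 124.48 → 124
  B: 177 − 45.08 = 131.92 → 132
  → #7d7c84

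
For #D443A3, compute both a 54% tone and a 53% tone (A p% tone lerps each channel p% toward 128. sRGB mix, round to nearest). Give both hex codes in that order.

#A76490, #A76390

#D443A3 is rgb(212, 67, 163).
54% tone:
  R: 212 + 0.54×(128−212) = 212 − 45.36 = 166.64 → 167
  G: 67 + 32.94 = 99.94 → 100
  B: 163 + 0.54×(128−163) = 163 − 18.9 = 144.1 → 144
  → #A76490
53% tone:
  R: 212 − 44.52 = 167.48 → 167
  G: 67 + 0.53×(128−67) = 67 + 32.33 = 99.33 → 99
  B: 163 + 0.53×(128−163) = 163 − 18.55 = 144.45 → 144
  → #A76390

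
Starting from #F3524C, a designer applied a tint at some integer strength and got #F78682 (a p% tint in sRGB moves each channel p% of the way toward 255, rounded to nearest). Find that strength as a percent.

30%

#F3524C is rgb(243, 82, 76); #F78682 is rgb(247, 134, 130).
On the B channel (widest range): 130 ≈ 76 + (p/100)(255 − 76), so p ≈ 100×(130 − 76)/(255 − 76) = 5400/179 = 30.17.
p = 30 reproduces all three channels after rounding.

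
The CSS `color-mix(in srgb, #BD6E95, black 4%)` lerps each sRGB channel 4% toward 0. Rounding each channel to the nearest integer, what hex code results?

#B56A8F

#BD6E95 is rgb(189, 110, 149).
A 4% shade moves each channel 4% toward 0:
  R: 189 + 0.04×(0−189) = 189 − 7.56 = 181.44 → 181
  G: 110 − 4.4 = 105.6 → 106
  B: 149 + 0.04×(0−149) = 149 − 5.96 = 143.04 → 143
rgb(181, 106, 143) = #B56A8F.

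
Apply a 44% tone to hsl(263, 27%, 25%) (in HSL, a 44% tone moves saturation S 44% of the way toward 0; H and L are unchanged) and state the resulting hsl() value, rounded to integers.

hsl(263, 15%, 25%)

S moves 44% from 27 toward 0: 27 − 11.88 = 15.12 → 15.
H and L are unchanged.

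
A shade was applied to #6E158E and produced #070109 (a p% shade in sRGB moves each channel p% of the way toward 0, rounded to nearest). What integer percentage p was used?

94%

#6E158E is rgb(110, 21, 142); #070109 is rgb(7, 1, 9).
On the B channel (widest range): 9 ≈ 142 + (p/100)(0 − 142), so p ≈ 100×(9 − 142)/(0 − 142) = -13300/-142 = 93.66.
p = 94 reproduces all three channels after rounding.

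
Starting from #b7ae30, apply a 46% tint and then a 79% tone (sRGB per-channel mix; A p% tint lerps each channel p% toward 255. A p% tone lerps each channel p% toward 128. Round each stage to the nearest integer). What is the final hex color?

#929183

#b7ae30 is rgb(183, 174, 48).
A 46% tint moves each channel 46% toward 255:
  R: 183 + 0.46×(255−183) = 183 + 33.12 = 216.12 → 216
  G: 174 + 0.46×(255−174) = 174 + 37.26 = 211.26 → 211
  B: 48 + 95.22 = 143.22 → 143
After the tint: rgb(216, 211, 143) = #d8d38f.
Per channel, c → c + 0.79(128 − c):
  R: 216 + 0.79×(128−216) = 216 − 69.52 = 146.48 → 146
  G: 211 + 0.79×(128−211) = 211 − 65.57 = 145.43 → 145
  B: 143 + 0.79×(128−143) = 143 − 11.85 = 131.15 → 131
rgb(146, 145, 131) = #929183.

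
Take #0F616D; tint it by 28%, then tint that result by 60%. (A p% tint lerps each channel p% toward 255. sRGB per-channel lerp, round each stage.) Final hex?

#0F616D is rgb(15, 97, 109).
Per channel, c → c + 0.28(255 − c):
  R: 15 + 67.2 = 82.2 → 82
  G: 97 + 0.28×(255−97) = 97 + 44.24 = 141.24 → 141
  B: 109 + 40.88 = 149.88 → 150
After the tint: rgb(82, 141, 150) = #528D96.
Lerp each channel 60% toward 255:
  R: 82 + 0.6×(255−82) = 82 + 103.8 = 185.8 → 186
  G: 141 + 0.6×(255−141) = 141 + 68.4 = 209.4 → 209
  B: 150 + 63 = 213 → 213
rgb(186, 209, 213) = #BAD1D5.

#BAD1D5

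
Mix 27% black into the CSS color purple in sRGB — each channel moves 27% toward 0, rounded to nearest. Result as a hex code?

#5D005D

CSS purple is rgb(128, 0, 128).
Per channel, c → c + 0.27(0 − c):
  R: 128 + 0.27×(0−128) = 128 − 34.56 = 93.44 → 93
  G: 0 + 0.27×(0−0) = 0 + 0 = 0 → 0
  B: 128 + 0.27×(0−128) = 128 − 34.56 = 93.44 → 93
rgb(93, 0, 93) = #5D005D.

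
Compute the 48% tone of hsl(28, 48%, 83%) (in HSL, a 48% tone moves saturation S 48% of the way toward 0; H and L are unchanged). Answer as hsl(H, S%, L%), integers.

hsl(28, 25%, 83%)

S moves 48% from 48 toward 0: 48 − 23.04 = 24.96 → 25.
H and L are unchanged.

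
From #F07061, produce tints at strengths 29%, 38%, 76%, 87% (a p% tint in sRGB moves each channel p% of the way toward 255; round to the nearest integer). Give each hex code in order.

#F07061 is rgb(240, 112, 97).
29%: (240 + 4.35 = 244.35→244, 112 + 41.47 = 153.47→153, 97 + 45.82 = 142.82→143) → #F4998F
38%: (240 + 5.7 = 245.7→246, 112 + 54.34 = 166.34→166, 97 + 60.04 = 157.04→157) → #F6A69D
76%: (240 + 11.4 = 251.4→251, 112 + 108.68 = 220.68→221, 97 + 120.08 = 217.08→217) → #FBDDD9
87%: (240 + 13.05 = 253.05→253, 112 + 124.41 = 236.41→236, 97 + 137.46 = 234.46→234) → #FDECEA

#F4998F, #F6A69D, #FBDDD9, #FDECEA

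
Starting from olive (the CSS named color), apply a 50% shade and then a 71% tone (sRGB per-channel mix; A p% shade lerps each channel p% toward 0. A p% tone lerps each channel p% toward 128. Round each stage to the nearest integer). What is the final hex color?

CSS olive is rgb(128, 128, 0).
A 50% shade moves each channel 50% toward 0:
  R: 128 − 64 = 64 → 64
  G: 128 − 64 = 64 → 64
  B: 0 + 0.5×(0−0) = 0 + 0 = 0 → 0
After the shade: rgb(64, 64, 0) = #404000.
Lerp each channel 71% toward 128:
  R: 64 + 0.71×(128−64) = 64 + 45.44 = 109.44 → 109
  G: 64 + 45.44 = 109.44 → 109
  B: 0 + 0.71×(128−0) = 0 + 90.88 = 90.88 → 91
rgb(109, 109, 91) = #6d6d5b.

#6d6d5b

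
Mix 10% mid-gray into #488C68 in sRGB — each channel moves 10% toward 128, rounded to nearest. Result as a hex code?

#4E8B6A

#488C68 is rgb(72, 140, 104).
A 10% tone moves each channel 10% toward 128:
  R: 72 + 0.1×(128−72) = 72 + 5.6 = 77.6 → 78
  G: 140 + 0.1×(128−140) = 140 − 1.2 = 138.8 → 139
  B: 104 + 0.1×(128−104) = 104 + 2.4 = 106.4 → 106
rgb(78, 139, 106) = #4E8B6A.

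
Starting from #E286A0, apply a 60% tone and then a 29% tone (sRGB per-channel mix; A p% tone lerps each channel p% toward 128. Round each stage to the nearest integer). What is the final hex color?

#9C8189

#E286A0 is rgb(226, 134, 160).
Per channel, c → c + 0.6(128 − c):
  R: 226 + 0.6×(128−226) = 226 − 58.8 = 167.2 → 167
  G: 134 + 0.6×(128−134) = 134 − 3.6 = 130.4 → 130
  B: 160 − 19.2 = 140.8 → 141
After the tone: rgb(167, 130, 141) = #A7828D.
A 29% tone moves each channel 29% toward 128:
  R: 167 − 11.31 = 155.69 → 156
  G: 130 + 0.29×(128−130) = 130 − 0.58 = 129.42 → 129
  B: 141 + 0.29×(128−141) = 141 − 3.77 = 137.23 → 137
rgb(156, 129, 137) = #9C8189.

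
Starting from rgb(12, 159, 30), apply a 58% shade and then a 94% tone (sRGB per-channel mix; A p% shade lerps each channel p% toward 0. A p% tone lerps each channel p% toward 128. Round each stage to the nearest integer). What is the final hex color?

Per channel, c → c + 0.58(0 − c):
  R: 12 + 0.58×(0−12) = 12 − 6.96 = 5.04 → 5
  G: 159 + 0.58×(0−159) = 159 − 92.22 = 66.78 → 67
  B: 30 − 17.4 = 12.6 → 13
After the shade: rgb(5, 67, 13) = #05430D.
Per channel, c → c + 0.94(128 − c):
  R: 5 + 0.94×(128−5) = 5 + 115.62 = 120.62 → 121
  G: 67 + 57.34 = 124.34 → 124
  B: 13 + 108.1 = 121.1 → 121
rgb(121, 124, 121) = #797C79.

#797C79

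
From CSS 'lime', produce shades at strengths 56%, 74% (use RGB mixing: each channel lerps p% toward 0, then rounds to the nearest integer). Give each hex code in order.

CSS lime is rgb(0, 255, 0).
56%: (0→0, 255 − 142.8 = 112.2→112, 0→0) → #007000
74%: (0→0, 255 − 188.7 = 66.3→66, 0→0) → #004200

#007000, #004200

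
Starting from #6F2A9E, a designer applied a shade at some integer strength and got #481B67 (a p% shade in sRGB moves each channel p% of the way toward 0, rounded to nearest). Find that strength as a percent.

#6F2A9E is rgb(111, 42, 158); #481B67 is rgb(72, 27, 103).
On the B channel (widest range): 103 ≈ 158 + (p/100)(0 − 158), so p ≈ 100×(103 − 158)/(0 − 158) = -5500/-158 = 34.81.
p = 35 reproduces all three channels after rounding.

35%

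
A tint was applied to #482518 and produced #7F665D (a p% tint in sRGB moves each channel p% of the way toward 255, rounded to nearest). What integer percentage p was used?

#482518 is rgb(72, 37, 24); #7F665D is rgb(127, 102, 93).
On the B channel (widest range): 93 ≈ 24 + (p/100)(255 − 24), so p ≈ 100×(93 − 24)/(255 − 24) = 6900/231 = 29.87.
p = 30 reproduces all three channels after rounding.

30%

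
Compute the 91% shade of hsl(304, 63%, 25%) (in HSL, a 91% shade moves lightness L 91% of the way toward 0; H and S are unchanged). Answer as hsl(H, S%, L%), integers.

L moves 91% from 25 toward 0: 25 − 22.75 = 2.25 → 2.
H and S are unchanged.

hsl(304, 63%, 2%)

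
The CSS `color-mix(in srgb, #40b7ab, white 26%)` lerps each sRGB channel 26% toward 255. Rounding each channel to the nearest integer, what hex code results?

#40b7ab is rgb(64, 183, 171).
Per channel, c → c + 0.26(255 − c):
  R: 64 + 49.66 = 113.66 → 114
  G: 183 + 0.26×(255−183) = 183 + 18.72 = 201.72 → 202
  B: 171 + 0.26×(255−171) = 171 + 21.84 = 192.84 → 193
rgb(114, 202, 193) = #72cac1.

#72cac1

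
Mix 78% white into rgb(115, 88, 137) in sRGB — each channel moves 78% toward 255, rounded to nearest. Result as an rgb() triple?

rgb(224, 218, 229)

A 78% tint moves each channel 78% toward 255:
  R: 115 + 0.78×(255−115) = 115 + 109.2 = 224.2 → 224
  G: 88 + 0.78×(255−88) = 88 + 130.26 = 218.26 → 218
  B: 137 + 0.78×(255−137) = 137 + 92.04 = 229.04 → 229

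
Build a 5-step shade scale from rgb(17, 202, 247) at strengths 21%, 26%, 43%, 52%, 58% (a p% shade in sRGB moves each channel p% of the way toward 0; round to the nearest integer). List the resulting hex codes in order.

#0DA0C3, #0D95B7, #0A738D, #086177, #075568

21%: (17 − 3.57 = 13.43→13, 202 − 42.42 = 159.58→160, 247 − 51.87 = 195.13→195) → #0DA0C3
26%: (17 − 4.42 = 12.58→13, 202 − 52.52 = 149.48→149, 247 − 64.22 = 182.78→183) → #0D95B7
43%: (17 − 7.31 = 9.69→10, 202 − 86.86 = 115.14→115, 247 − 106.21 = 140.79→141) → #0A738D
52%: (17 − 8.84 = 8.16→8, 202 − 105.04 = 96.96→97, 247 − 128.44 = 118.56→119) → #086177
58%: (17 − 9.86 = 7.14→7, 202 − 117.16 = 84.84→85, 247 − 143.26 = 103.74→104) → #075568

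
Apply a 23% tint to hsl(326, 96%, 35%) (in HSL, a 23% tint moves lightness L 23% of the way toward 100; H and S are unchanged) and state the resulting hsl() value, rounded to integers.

hsl(326, 96%, 50%)

L moves 23% from 35 toward 100: 35 + 14.95 = 49.95 → 50.
H and S are unchanged.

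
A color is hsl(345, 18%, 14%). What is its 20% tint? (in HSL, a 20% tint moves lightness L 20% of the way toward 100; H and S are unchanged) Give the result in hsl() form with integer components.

L moves 20% from 14 toward 100: 14 + 17.2 = 31.2 → 31.
H and S are unchanged.

hsl(345, 18%, 31%)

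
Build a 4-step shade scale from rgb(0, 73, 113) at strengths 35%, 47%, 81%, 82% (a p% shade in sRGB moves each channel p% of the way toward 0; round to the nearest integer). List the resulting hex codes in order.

35%: (0→0, 73 − 25.55 = 47.45→47, 113 − 39.55 = 73.45→73) → #002F49
47%: (0→0, 73 − 34.31 = 38.69→39, 113 − 53.11 = 59.89→60) → #00273C
81%: (0→0, 73 − 59.13 = 13.87→14, 113 − 91.53 = 21.47→21) → #000E15
82%: (0→0, 73 − 59.86 = 13.14→13, 113 − 92.66 = 20.34→20) → #000D14

#002F49, #00273C, #000E15, #000D14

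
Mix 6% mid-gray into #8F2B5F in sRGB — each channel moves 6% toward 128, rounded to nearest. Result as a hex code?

#8F2B5F is rgb(143, 43, 95).
Per channel, c → c + 0.06(128 − c):
  R: 143 + 0.06×(128−143) = 143 − 0.9 = 142.1 → 142
  G: 43 + 0.06×(128−43) = 43 + 5.1 = 48.1 → 48
  B: 95 + 0.06×(128−95) = 95 + 1.98 = 96.98 → 97
rgb(142, 48, 97) = #8E3061.

#8E3061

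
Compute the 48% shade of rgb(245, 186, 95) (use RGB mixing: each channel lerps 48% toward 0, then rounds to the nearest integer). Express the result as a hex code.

Per channel, c → c + 0.48(0 − c):
  R: 245 − 117.6 = 127.4 → 127
  G: 186 + 0.48×(0−186) = 186 − 89.28 = 96.72 → 97
  B: 95 − 45.6 = 49.4 → 49
rgb(127, 97, 49) = #7f6131.

#7f6131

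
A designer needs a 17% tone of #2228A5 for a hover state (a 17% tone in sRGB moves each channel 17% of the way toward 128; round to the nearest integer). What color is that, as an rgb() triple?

#2228A5 is rgb(34, 40, 165).
Lerp each channel 17% toward 128:
  R: 34 + 0.17×(128−34) = 34 + 15.98 = 49.98 → 50
  G: 40 + 0.17×(128−40) = 40 + 14.96 = 54.96 → 55
  B: 165 + 0.17×(128−165) = 165 − 6.29 = 158.71 → 159

rgb(50, 55, 159)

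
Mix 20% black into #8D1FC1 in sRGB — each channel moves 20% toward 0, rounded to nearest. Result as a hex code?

#71199A

#8D1FC1 is rgb(141, 31, 193).
A 20% shade moves each channel 20% toward 0:
  R: 141 − 28.2 = 112.8 → 113
  G: 31 + 0.2×(0−31) = 31 − 6.2 = 24.8 → 25
  B: 193 + 0.2×(0−193) = 193 − 38.6 = 154.4 → 154
rgb(113, 25, 154) = #71199A.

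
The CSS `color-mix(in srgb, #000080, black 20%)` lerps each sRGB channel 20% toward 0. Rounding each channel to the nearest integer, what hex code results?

#000080 is rgb(0, 0, 128).
Per channel, c → c + 0.2(0 − c):
  R: 0 + 0.2×(0−0) = 0 + 0 = 0 → 0
  G: 0 + 0 = 0 → 0
  B: 128 + 0.2×(0−128) = 128 − 25.6 = 102.4 → 102
rgb(0, 0, 102) = #000066.

#000066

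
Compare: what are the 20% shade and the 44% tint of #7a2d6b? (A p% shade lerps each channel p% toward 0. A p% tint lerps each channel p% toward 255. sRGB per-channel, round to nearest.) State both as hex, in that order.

#7a2d6b is rgb(122, 45, 107).
20% shade:
  R: 122 + 0.2×(0−122) = 122 − 24.4 = 97.6 → 98
  G: 45 + 0.2×(0−45) = 45 − 9 = 36 → 36
  B: 107 − 21.4 = 85.6 → 86
  → #622456
44% tint:
  R: 122 + 0.44×(255−122) = 122 + 58.52 = 180.52 → 181
  G: 45 + 0.44×(255−45) = 45 + 92.4 = 137.4 → 137
  B: 107 + 0.44×(255−107) = 107 + 65.12 = 172.12 → 172
  → #b589ac

#622456, #b589ac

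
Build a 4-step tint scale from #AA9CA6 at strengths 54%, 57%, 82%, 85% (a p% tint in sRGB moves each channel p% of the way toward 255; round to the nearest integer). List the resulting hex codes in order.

#D8D1D6, #DAD4D9, #F0EDEF, #F2F0F2

#AA9CA6 is rgb(170, 156, 166).
54%: (170 + 45.9 = 215.9→216, 156 + 53.46 = 209.46→209, 166 + 48.06 = 214.06→214) → #D8D1D6
57%: (170 + 48.45 = 218.45→218, 156 + 56.43 = 212.43→212, 166 + 50.73 = 216.73→217) → #DAD4D9
82%: (170 + 69.7 = 239.7→240, 156 + 81.18 = 237.18→237, 166 + 72.98 = 238.98→239) → #F0EDEF
85%: (170 + 72.25 = 242.25→242, 156 + 84.15 = 240.15→240, 166 + 75.65 = 241.65→242) → #F2F0F2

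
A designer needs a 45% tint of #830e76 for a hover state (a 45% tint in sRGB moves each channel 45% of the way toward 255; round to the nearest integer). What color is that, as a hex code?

#bb7ab4

#830e76 is rgb(131, 14, 118).
Lerp each channel 45% toward 255:
  R: 131 + 0.45×(255−131) = 131 + 55.8 = 186.8 → 187
  G: 14 + 0.45×(255−14) = 14 + 108.45 = 122.45 → 122
  B: 118 + 61.65 = 179.65 → 180
rgb(187, 122, 180) = #bb7ab4.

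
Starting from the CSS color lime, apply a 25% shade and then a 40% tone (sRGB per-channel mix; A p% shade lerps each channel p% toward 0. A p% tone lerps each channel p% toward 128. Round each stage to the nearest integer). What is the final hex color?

#33a633

CSS lime is rgb(0, 255, 0).
A 25% shade moves each channel 25% toward 0:
  R: 0 + 0 = 0 → 0
  G: 255 + 0.25×(0−255) = 255 − 63.75 = 191.25 → 191
  B: 0 + 0.25×(0−0) = 0 + 0 = 0 → 0
After the shade: rgb(0, 191, 0) = #00bf00.
Per channel, c → c + 0.4(128 − c):
  R: 0 + 51.2 = 51.2 → 51
  G: 191 + 0.4×(128−191) = 191 − 25.2 = 165.8 → 166
  B: 0 + 51.2 = 51.2 → 51
rgb(51, 166, 51) = #33a633.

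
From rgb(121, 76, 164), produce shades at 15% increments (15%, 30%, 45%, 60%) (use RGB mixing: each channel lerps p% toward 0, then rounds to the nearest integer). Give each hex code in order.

15%: (121 − 18.15 = 102.85→103, 76 − 11.4 = 64.6→65, 164 − 24.6 = 139.4→139) → #67418B
30%: (121 − 36.3 = 84.7→85, 76 − 22.8 = 53.2→53, 164 − 49.2 = 114.8→115) → #553573
45%: (121 − 54.45 = 66.55→67, 76 − 34.2 = 41.8→42, 164 − 73.8 = 90.2→90) → #432A5A
60%: (121 − 72.6 = 48.4→48, 76 − 45.6 = 30.4→30, 164 − 98.4 = 65.6→66) → #301E42

#67418B, #553573, #432A5A, #301E42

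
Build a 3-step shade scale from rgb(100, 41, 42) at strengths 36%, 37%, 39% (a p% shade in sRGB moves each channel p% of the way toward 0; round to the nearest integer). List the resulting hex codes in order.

36%: (100 − 36 = 64→64, 41 − 14.76 = 26.24→26, 42 − 15.12 = 26.88→27) → #401A1B
37%: (100 − 37 = 63→63, 41 − 15.17 = 25.83→26, 42 − 15.54 = 26.46→26) → #3F1A1A
39%: (100 − 39 = 61→61, 41 − 15.99 = 25.01→25, 42 − 16.38 = 25.62→26) → #3D191A

#401A1B, #3F1A1A, #3D191A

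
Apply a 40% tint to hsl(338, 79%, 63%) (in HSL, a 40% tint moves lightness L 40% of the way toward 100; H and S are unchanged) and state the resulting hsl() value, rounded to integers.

hsl(338, 79%, 78%)

L moves 40% from 63 toward 100: 63 + 14.8 = 77.8 → 78.
H and S are unchanged.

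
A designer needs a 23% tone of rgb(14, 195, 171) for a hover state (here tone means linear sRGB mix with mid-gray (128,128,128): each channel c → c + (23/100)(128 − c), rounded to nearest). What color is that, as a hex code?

Per channel, c → c + 0.23(128 − c):
  R: 14 + 0.23×(128−14) = 14 + 26.22 = 40.22 → 40
  G: 195 + 0.23×(128−195) = 195 − 15.41 = 179.59 → 180
  B: 171 − 9.89 = 161.11 → 161
rgb(40, 180, 161) = #28b4a1.

#28b4a1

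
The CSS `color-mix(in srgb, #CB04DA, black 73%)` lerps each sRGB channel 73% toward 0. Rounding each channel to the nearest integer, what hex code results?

#CB04DA is rgb(203, 4, 218).
Lerp each channel 73% toward 0:
  R: 203 − 148.19 = 54.81 → 55
  G: 4 + 0.73×(0−4) = 4 − 2.92 = 1.08 → 1
  B: 218 + 0.73×(0−218) = 218 − 159.14 = 58.86 → 59
rgb(55, 1, 59) = #37013B.

#37013B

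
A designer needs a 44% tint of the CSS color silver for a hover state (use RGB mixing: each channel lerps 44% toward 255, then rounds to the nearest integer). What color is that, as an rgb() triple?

CSS silver is rgb(192, 192, 192).
Per channel, c → c + 0.44(255 − c):
  R: 192 + 0.44×(255−192) = 192 + 27.72 = 219.72 → 220
  G: 192 + 27.72 = 219.72 → 220
  B: 192 + 0.44×(255−192) = 192 + 27.72 = 219.72 → 220

rgb(220, 220, 220)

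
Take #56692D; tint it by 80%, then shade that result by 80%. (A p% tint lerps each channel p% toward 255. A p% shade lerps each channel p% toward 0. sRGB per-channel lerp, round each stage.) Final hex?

#2C2D2B

#56692D is rgb(86, 105, 45).
An 80% tint moves each channel 80% toward 255:
  R: 86 + 0.8×(255−86) = 86 + 135.2 = 221.2 → 221
  G: 105 + 120 = 225 → 225
  B: 45 + 0.8×(255−45) = 45 + 168 = 213 → 213
After the tint: rgb(221, 225, 213) = #DDE1D5.
Lerp each channel 80% toward 0:
  R: 221 + 0.8×(0−221) = 221 − 176.8 = 44.2 → 44
  G: 225 − 180 = 45 → 45
  B: 213 + 0.8×(0−213) = 213 − 170.4 = 42.6 → 43
rgb(44, 45, 43) = #2C2D2B.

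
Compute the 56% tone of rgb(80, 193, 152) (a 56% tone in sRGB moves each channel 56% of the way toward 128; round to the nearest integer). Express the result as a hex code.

Lerp each channel 56% toward 128:
  R: 80 + 26.88 = 106.88 → 107
  G: 193 + 0.56×(128−193) = 193 − 36.4 = 156.6 → 157
  B: 152 + 0.56×(128−152) = 152 − 13.44 = 138.56 → 139
rgb(107, 157, 139) = #6B9D8B.

#6B9D8B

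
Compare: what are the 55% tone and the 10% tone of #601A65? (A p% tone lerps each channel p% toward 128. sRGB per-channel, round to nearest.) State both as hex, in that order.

#725274, #632468

#601A65 is rgb(96, 26, 101).
55% tone:
  R: 96 + 17.6 = 113.6 → 114
  G: 26 + 0.55×(128−26) = 26 + 56.1 = 82.1 → 82
  B: 101 + 0.55×(128−101) = 101 + 14.85 = 115.85 → 116
  → #725274
10% tone:
  R: 96 + 3.2 = 99.2 → 99
  G: 26 + 0.1×(128−26) = 26 + 10.2 = 36.2 → 36
  B: 101 + 0.1×(128−101) = 101 + 2.7 = 103.7 → 104
  → #632468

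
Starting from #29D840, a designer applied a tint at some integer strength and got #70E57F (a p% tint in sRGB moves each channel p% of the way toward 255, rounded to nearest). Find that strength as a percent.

#29D840 is rgb(41, 216, 64); #70E57F is rgb(112, 229, 127).
On the R channel (widest range): 112 ≈ 41 + (p/100)(255 − 41), so p ≈ 100×(112 − 41)/(255 − 41) = 7100/214 = 33.18.
p = 33 reproduces all three channels after rounding.

33%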